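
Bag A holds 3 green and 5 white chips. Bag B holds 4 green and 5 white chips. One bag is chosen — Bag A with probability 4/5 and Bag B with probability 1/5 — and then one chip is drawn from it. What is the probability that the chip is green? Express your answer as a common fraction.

7/18

From Bag A: P(green) = 3/8.
From Bag B: P(green) = 4/9.
Total probability = (4/5)(3/8) + (1/5)(4/9) = 7/18.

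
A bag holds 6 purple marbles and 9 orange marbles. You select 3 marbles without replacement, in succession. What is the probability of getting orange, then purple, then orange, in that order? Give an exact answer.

72/455

Each draw changes the counts, so multiply the conditional probabilities along the sequence:
P = 9/15 × 6/14 × 8/13 = 432/2730 = 72/455.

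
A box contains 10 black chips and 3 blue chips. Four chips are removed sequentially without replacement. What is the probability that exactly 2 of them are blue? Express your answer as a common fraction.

27/143

One ordering (blue drawn first) has probability 3/13 × 2/12 × 10/11 × 9/10 = 540/17160 = 9/286.
There are C(4,2) = 6 such orderings, each equally likely, so P = 6 × 9/286 = 27/143.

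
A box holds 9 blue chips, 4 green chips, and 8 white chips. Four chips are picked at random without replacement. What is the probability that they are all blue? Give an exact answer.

2/95

P(all blue) = 9/21 × 8/20 × 7/19 × 6/18 = 3024/143640 = 2/95.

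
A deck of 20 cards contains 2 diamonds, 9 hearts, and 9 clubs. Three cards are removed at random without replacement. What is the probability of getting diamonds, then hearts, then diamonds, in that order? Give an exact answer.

1/380

Chain rule:
P = 2/20 × 9/19 × 1/18 = 18/6840 = 1/380.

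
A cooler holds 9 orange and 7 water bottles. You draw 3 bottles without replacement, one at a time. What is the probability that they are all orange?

3/20

P(every draw is orange) = 9/16 × 8/15 × 7/14 = 504/3360 = 3/20.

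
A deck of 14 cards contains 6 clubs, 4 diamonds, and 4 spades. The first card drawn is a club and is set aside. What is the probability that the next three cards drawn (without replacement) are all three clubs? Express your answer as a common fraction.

After the first draw, 5 of the remaining 13 cards are clubs.
P = 5/13 × 4/12 × 3/11 = 60/1716 = 5/143.

5/143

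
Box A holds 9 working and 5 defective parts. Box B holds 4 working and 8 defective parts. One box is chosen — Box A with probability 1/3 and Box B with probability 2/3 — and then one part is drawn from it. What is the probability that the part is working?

55/126

From Box A: P(working) = 9/14.
From Box B: P(working) = 4/12.
Total probability = (1/3)(9/14) + (2/3)(4/12) = 55/126.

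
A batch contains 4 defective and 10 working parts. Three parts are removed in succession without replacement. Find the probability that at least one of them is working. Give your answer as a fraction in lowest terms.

P(no working) = 4/14 × 3/13 × 2/12 = 24/2184 = 1/91.
P(at least one) = 1 − 1/91 = 90/91.

90/91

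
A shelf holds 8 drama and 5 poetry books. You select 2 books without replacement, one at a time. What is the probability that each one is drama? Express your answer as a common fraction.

14/39

P(all drama) = 8/13 × 7/12 = 56/156 = 14/39.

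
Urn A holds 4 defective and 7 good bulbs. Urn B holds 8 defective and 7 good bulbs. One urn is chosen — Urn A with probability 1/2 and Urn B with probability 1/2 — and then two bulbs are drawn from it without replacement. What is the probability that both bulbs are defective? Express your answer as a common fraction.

31/165

From Urn A: P(both defective) = (4/11)(3/10) = 6/55.
From Urn B: P(both defective) = (8/15)(7/14) = 4/15.
Total probability = (1/2)(6/55) + (1/2)(4/15) = 31/165.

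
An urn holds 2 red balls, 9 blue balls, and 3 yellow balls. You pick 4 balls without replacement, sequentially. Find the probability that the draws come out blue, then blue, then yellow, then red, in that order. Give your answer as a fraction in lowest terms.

18/1001

Chain rule:
P = 9/14 × 8/13 × 3/12 × 2/11 = 432/24024 = 18/1001.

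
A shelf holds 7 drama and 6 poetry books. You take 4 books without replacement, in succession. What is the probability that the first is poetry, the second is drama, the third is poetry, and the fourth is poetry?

7/143

Multiply the probability of each draw given the previous ones:
P = 6/13 × 7/12 × 5/11 × 4/10 = 840/17160 = 7/143.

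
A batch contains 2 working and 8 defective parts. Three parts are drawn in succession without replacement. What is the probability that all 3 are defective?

P(all defective) = 8/10 × 7/9 × 6/8 = 336/720 = 7/15.

7/15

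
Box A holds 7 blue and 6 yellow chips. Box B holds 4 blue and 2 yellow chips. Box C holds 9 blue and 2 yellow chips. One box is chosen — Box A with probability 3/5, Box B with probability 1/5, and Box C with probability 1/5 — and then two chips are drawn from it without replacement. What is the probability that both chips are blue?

2663/7150

From Box A: P(both blue) = (7/13)(6/12) = 7/26.
From Box B: P(both blue) = (4/6)(3/5) = 2/5.
From Box C: P(both blue) = (9/11)(8/10) = 36/55.
Total probability = (3/5)(7/26) + (1/5)(2/5) + (1/5)(36/55) = 2663/7150.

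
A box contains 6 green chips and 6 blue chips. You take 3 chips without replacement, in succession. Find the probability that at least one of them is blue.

P(no blue) = 6/12 × 5/11 × 4/10 = 120/1320 = 1/11.
P(at least one) = 1 − 1/11 = 10/11.

10/11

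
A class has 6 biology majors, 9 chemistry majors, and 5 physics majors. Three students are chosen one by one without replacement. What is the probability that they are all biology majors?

P = 6/20 × 5/19 × 4/18 = 120/6840 = 1/57.

1/57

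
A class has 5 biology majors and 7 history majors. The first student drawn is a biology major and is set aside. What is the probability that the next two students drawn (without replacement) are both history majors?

After the first draw, 7 of the remaining 11 students are history majors.
P = 7/11 × 6/10 = 42/110 = 21/55.

21/55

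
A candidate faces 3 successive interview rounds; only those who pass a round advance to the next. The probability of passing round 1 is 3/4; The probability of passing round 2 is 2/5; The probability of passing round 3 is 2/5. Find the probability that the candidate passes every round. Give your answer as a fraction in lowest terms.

The events are sequential, so multiply the conditional probabilities:
P = 3/4 × 2/5 × 2/5 = 12/100 = 3/25.

3/25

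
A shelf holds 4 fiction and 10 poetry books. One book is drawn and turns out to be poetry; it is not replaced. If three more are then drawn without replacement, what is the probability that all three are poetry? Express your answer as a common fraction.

With the first book removed, 9 poetry remain out of 13.
P = 9/13 × 8/12 × 7/11 = 504/1716 = 42/143.

42/143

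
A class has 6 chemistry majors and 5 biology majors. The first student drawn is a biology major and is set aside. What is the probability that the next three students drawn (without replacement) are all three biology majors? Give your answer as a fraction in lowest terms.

1/30

After the first draw, 4 of the remaining 10 students are biology majors.
P = 4/10 × 3/9 × 2/8 = 24/720 = 1/30.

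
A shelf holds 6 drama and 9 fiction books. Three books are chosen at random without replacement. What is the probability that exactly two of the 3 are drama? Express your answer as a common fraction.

27/91

One ordering (drama drawn first) has probability 6/15 × 5/14 × 9/13 = 270/2730 = 9/91.
There are C(3,2) = 3 such orderings, each equally likely, so P = 3 × 9/91 = 27/91.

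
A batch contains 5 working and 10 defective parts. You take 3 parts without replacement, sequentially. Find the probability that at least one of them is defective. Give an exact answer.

P(no defective) = 5/15 × 4/14 × 3/13 = 60/2730 = 2/91.
P(at least one) = 1 − 2/91 = 89/91.

89/91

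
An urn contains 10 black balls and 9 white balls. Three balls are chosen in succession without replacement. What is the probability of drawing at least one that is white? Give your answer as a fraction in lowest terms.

283/323

P(no white) = 10/19 × 9/18 × 8/17 = 720/5814 = 40/323.
P(at least one) = 1 − 40/323 = 283/323.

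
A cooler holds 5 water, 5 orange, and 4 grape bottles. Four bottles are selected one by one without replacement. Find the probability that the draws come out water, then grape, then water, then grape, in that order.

Chain rule:
P = 5/14 × 4/13 × 4/12 × 3/11 = 240/24024 = 10/1001.

10/1001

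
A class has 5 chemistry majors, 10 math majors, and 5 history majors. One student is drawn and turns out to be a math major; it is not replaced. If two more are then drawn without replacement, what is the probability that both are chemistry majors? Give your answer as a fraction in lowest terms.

With the first student removed, 5 chemistry majors remain out of 19.
P = 5/19 × 4/18 = 20/342 = 10/171.

10/171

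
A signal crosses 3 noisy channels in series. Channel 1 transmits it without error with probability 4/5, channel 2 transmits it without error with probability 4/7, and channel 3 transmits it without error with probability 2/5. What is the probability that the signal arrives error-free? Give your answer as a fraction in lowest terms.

32/175

The events are sequential, so multiply the conditional probabilities:
P = 4/5 × 4/7 × 2/5 = 32/175.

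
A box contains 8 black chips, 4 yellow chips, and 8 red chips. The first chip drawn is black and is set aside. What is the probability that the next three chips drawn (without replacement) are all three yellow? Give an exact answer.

With the first chip removed, 4 yellow remain out of 19.
P = 4/19 × 3/18 × 2/17 = 24/5814 = 4/969.

4/969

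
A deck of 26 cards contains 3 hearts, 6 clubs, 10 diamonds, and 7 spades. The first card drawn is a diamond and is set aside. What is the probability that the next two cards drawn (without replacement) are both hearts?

With the first card removed, 3 hearts remain out of 25.
P = 3/25 × 2/24 = 6/600 = 1/100.

1/100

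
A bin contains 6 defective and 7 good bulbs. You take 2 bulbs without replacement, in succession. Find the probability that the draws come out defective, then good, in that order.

7/26

Chain rule:
P = 6/13 × 7/12 = 42/156 = 7/26.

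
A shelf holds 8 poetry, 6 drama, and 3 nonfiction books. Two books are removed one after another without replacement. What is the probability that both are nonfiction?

P(all nonfiction) = 3/17 × 2/16 = 6/272 = 3/136.

3/136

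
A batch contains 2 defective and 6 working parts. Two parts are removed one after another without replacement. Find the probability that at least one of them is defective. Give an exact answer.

P(no defective) = 6/8 × 5/7 = 30/56 = 15/28.
P(at least one) = 1 − 15/28 = 13/28.

13/28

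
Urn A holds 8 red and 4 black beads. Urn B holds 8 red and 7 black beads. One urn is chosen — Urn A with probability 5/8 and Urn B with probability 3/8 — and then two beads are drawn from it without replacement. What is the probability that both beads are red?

From Urn A: P(both red) = (8/12)(7/11) = 14/33.
From Urn B: P(both red) = (8/15)(7/14) = 4/15.
Total probability = (5/8)(14/33) + (3/8)(4/15) = 241/660.

241/660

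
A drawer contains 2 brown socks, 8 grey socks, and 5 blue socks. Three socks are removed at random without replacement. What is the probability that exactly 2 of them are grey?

One ordering (grey drawn first) has probability 8/15 × 7/14 × 7/13 = 392/2730 = 28/195.
There are C(3,2) = 3 such orderings, each equally likely, so P = 3 × 28/195 = 28/65.

28/65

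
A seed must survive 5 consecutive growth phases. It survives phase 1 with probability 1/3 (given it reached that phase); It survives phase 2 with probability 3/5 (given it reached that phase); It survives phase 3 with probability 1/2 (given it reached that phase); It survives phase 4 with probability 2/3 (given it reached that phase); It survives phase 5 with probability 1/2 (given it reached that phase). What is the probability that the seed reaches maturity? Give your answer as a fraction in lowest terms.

The events are sequential, so multiply the conditional probabilities:
P = 1/3 × 3/5 × 1/2 × 2/3 × 1/2 = 6/180 = 1/30.

1/30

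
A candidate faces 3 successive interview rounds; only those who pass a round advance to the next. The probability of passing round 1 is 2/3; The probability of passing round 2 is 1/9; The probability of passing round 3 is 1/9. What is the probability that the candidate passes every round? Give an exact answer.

2/243

Each stage is reached only if all earlier stages succeed, so
P = 2/3 × 1/9 × 1/9 = 2/243.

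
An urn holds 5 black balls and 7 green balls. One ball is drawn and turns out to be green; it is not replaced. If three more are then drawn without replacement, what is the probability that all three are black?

2/33

With the first ball removed, 5 black remain out of 11.
P = 5/11 × 4/10 × 3/9 = 60/990 = 2/33.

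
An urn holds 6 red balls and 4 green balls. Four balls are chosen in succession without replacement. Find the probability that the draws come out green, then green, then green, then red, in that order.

Each draw changes the counts, so multiply the conditional probabilities along the sequence:
P = 4/10 × 3/9 × 2/8 × 6/7 = 144/5040 = 1/35.

1/35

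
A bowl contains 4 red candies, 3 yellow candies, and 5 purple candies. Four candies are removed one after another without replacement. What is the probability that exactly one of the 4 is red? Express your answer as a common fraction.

One ordering (red drawn first) has probability 4/12 × 8/11 × 7/10 × 6/9 = 1344/11880 = 56/495.
There are C(4,1) = 4 such orderings, each equally likely, so P = 4 × 56/495 = 224/495.

224/495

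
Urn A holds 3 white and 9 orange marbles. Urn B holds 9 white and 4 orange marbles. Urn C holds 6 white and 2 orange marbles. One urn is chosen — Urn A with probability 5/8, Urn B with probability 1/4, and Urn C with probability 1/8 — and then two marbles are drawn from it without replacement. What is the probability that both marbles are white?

From Urn A: P(both white) = (3/12)(2/11) = 1/22.
From Urn B: P(both white) = (9/13)(8/12) = 6/13.
From Urn C: P(both white) = (6/8)(5/7) = 15/28.
Total probability = (5/8)(1/22) + (1/4)(6/13) + (1/8)(15/28) = 6751/32032.

6751/32032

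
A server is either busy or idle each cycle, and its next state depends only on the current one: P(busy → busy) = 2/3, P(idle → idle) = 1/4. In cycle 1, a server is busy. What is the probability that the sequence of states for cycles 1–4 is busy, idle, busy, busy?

Cycle 1 is given. For each transition, use the conditional probability from the current state:
P(idle | busy) = 1/3; P(busy | idle) = 3/4; P(busy | busy) = 2/3.
P = 1/3 × 3/4 × 2/3 = 6/36 = 1/6.

1/6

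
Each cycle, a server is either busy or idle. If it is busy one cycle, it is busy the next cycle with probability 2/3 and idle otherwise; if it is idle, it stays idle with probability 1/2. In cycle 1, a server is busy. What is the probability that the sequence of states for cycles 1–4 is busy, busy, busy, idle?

Cycle 1 is given. For each transition, use the conditional probability from the current state:
P(busy | busy) = 2/3; P(busy | busy) = 2/3; P(idle | busy) = 1/3.
P = 2/3 × 2/3 × 1/3 = 4/27.

4/27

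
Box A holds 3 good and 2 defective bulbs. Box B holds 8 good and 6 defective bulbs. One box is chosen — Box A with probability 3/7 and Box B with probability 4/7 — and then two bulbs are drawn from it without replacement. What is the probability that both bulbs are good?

From Box A: P(both good) = (3/5)(2/4) = 3/10.
From Box B: P(both good) = (8/14)(7/13) = 4/13.
Total probability = (3/7)(3/10) + (4/7)(4/13) = 277/910.

277/910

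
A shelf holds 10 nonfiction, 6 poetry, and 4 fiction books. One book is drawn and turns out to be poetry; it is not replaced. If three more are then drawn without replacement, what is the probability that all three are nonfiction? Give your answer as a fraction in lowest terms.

40/323

After the first draw, 10 of the remaining 19 books are nonfiction.
P = 10/19 × 9/18 × 8/17 = 720/5814 = 40/323.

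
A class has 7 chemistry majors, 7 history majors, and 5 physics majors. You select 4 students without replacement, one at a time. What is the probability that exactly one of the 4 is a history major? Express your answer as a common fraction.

385/969

One ordering (a history major drawn first) has probability 7/19 × 12/18 × 11/17 × 10/16 = 9240/93024 = 385/3876.
There are C(4,1) = 4 such orderings, each equally likely, so P = 4 × 385/3876 = 385/969.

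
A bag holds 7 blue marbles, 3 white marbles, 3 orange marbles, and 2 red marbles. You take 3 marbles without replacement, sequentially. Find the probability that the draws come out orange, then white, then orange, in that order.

3/455

Chain rule:
P = 3/15 × 3/14 × 2/13 = 18/2730 = 3/455.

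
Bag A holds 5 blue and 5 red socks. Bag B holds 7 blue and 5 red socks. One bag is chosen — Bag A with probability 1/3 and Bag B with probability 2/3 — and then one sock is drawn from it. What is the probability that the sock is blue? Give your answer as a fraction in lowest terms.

From Bag A: P(blue) = 5/10.
From Bag B: P(blue) = 7/12.
Total probability = (1/3)(5/10) + (2/3)(7/12) = 5/9.

5/9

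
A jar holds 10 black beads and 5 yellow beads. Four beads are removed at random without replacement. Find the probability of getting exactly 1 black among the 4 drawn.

20/273

One ordering (black drawn first) has probability 10/15 × 5/14 × 4/13 × 3/12 = 600/32760 = 5/273.
There are C(4,1) = 4 such orderings, each equally likely, so P = 4 × 5/273 = 20/273.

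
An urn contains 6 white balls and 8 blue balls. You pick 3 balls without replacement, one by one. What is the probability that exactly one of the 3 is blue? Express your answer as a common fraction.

30/91

One ordering (blue drawn first) has probability 8/14 × 6/13 × 5/12 = 240/2184 = 10/91.
There are C(3,1) = 3 such orderings, each equally likely, so P = 3 × 10/91 = 30/91.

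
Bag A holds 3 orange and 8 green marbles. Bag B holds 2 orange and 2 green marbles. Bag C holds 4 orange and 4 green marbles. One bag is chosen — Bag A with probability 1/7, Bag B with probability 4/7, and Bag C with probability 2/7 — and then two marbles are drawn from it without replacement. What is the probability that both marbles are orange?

1328/8085

From Bag A: P(both orange) = (3/11)(2/10) = 3/55.
From Bag B: P(both orange) = (2/4)(1/3) = 1/6.
From Bag C: P(both orange) = (4/8)(3/7) = 3/14.
Total probability = (1/7)(3/55) + (4/7)(1/6) + (2/7)(3/14) = 1328/8085.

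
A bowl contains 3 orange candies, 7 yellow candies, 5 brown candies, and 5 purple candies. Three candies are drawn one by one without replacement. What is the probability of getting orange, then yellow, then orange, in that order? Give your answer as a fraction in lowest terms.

Chain rule:
P = 3/20 × 7/19 × 2/18 = 42/6840 = 7/1140.

7/1140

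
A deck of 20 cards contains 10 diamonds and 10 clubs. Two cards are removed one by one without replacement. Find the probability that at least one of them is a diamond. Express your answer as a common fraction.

P(no diamonds) = 10/20 × 9/19 = 90/380 = 9/38.
P(at least one) = 1 − 9/38 = 29/38.

29/38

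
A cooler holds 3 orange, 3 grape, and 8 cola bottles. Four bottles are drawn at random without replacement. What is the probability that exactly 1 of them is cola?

One ordering (cola drawn first) has probability 8/14 × 6/13 × 5/12 × 4/11 = 960/24024 = 40/1001.
There are C(4,1) = 4 such orderings, each equally likely, so P = 4 × 40/1001 = 160/1001.

160/1001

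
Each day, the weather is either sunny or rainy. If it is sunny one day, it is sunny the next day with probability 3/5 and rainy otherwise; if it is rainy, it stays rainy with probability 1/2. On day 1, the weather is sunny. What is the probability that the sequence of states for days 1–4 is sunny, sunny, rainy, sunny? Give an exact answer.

3/25

Day 1 is given. For each transition, use the conditional probability from the current state:
P(sunny | sunny) = 3/5; P(rainy | sunny) = 2/5; P(sunny | rainy) = 1/2.
P = 3/5 × 2/5 × 1/2 = 6/50 = 3/25.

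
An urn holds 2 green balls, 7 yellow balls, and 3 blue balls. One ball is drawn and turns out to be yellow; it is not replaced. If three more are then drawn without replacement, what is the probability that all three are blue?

With the first ball removed, 3 blue remain out of 11.
P = 3/11 × 2/10 × 1/9 = 6/990 = 1/165.

1/165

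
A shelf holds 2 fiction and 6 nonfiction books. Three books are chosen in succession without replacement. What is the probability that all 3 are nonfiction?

5/14

P(every draw is nonfiction) = 6/8 × 5/7 × 4/6 = 120/336 = 5/14.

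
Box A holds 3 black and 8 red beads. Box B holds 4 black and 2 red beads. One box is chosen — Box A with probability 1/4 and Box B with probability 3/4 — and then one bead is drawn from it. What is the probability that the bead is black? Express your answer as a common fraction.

25/44

From Box A: P(black) = 3/11.
From Box B: P(black) = 4/6.
Total probability = (1/4)(3/11) + (3/4)(4/6) = 25/44.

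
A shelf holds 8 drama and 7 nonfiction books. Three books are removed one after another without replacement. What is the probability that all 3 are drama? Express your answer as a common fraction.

8/65

P(all drama) = 8/15 × 7/14 × 6/13 = 336/2730 = 8/65.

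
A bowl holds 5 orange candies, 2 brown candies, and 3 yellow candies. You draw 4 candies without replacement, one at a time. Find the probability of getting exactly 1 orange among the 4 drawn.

One ordering (orange drawn first) has probability 5/10 × 5/9 × 4/8 × 3/7 = 300/5040 = 5/84.
There are C(4,1) = 4 such orderings, each equally likely, so P = 4 × 5/84 = 5/21.

5/21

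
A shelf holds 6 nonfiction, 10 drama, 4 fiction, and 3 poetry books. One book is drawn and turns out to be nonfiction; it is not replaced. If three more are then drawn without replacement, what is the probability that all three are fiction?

With the first book removed, 4 fiction remain out of 22.
P = 4/22 × 3/21 × 2/20 = 24/9240 = 1/385.

1/385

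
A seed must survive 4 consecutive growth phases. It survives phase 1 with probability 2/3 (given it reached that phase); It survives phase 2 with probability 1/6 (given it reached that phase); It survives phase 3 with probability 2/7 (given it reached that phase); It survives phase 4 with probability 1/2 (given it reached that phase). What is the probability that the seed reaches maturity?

1/63

Multiplying along the chain,
P = 2/3 × 1/6 × 2/7 × 1/2 = 4/252 = 1/63.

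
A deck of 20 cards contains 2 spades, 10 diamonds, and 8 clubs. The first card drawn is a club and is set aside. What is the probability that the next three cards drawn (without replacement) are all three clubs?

After the first draw, 7 of the remaining 19 cards are clubs.
P = 7/19 × 6/18 × 5/17 = 210/5814 = 35/969.

35/969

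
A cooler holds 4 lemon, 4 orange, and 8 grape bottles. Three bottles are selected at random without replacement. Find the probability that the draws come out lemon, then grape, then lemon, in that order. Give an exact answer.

1/35

Chain rule:
P = 4/16 × 8/15 × 3/14 = 96/3360 = 1/35.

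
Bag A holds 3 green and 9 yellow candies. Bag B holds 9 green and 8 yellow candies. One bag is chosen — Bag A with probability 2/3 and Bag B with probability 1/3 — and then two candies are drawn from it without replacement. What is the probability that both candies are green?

133/1122

From Bag A: P(both green) = (3/12)(2/11) = 1/22.
From Bag B: P(both green) = (9/17)(8/16) = 9/34.
Total probability = (2/3)(1/22) + (1/3)(9/34) = 133/1122.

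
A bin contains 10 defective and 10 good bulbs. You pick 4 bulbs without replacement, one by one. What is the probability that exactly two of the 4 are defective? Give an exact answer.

One ordering (defective drawn first) has probability 10/20 × 9/19 × 10/18 × 9/17 = 8100/116280 = 45/646.
There are C(4,2) = 6 such orderings, each equally likely, so P = 6 × 45/646 = 135/323.

135/323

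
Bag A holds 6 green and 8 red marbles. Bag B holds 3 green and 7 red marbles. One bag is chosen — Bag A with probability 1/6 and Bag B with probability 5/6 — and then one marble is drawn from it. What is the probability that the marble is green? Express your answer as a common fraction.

From Bag A: P(green) = 6/14.
From Bag B: P(green) = 3/10.
Total probability = (1/6)(6/14) + (5/6)(3/10) = 9/28.

9/28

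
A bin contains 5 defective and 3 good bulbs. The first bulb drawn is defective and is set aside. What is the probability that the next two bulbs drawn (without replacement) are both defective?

After the first draw, 4 of the remaining 7 bulbs are defective.
P = 4/7 × 3/6 = 12/42 = 2/7.

2/7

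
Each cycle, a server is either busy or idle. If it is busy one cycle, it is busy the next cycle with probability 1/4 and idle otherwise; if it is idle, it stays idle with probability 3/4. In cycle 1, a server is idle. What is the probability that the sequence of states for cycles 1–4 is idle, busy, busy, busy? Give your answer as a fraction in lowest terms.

1/64

Cycle 1 is given. For each transition, use the conditional probability from the current state:
P(busy | idle) = 1/4; P(busy | busy) = 1/4; P(busy | busy) = 1/4.
P = 1/4 × 1/4 × 1/4 = 1/64.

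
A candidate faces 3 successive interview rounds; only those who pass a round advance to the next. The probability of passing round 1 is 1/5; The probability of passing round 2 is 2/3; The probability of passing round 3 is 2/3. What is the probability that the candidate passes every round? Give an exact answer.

Each stage is reached only if all earlier stages succeed, so
P = 1/5 × 2/3 × 2/3 = 4/45.

4/45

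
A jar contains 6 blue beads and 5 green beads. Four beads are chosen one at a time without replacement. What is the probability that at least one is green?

P(no green) = 6/11 × 5/10 × 4/9 × 3/8 = 360/7920 = 1/22.
P(at least one) = 1 − 1/22 = 21/22.

21/22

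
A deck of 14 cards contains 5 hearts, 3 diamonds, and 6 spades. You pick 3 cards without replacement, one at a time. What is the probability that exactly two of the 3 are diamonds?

One ordering (diamonds drawn first) has probability 3/14 × 2/13 × 11/12 = 66/2184 = 11/364.
There are C(3,2) = 3 such orderings, each equally likely, so P = 3 × 11/364 = 33/364.

33/364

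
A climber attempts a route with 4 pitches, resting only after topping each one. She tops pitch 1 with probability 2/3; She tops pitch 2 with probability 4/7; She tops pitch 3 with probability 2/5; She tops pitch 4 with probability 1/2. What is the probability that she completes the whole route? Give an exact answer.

Multiplying along the chain,
P = 2/3 × 4/7 × 2/5 × 1/2 = 16/210 = 8/105.

8/105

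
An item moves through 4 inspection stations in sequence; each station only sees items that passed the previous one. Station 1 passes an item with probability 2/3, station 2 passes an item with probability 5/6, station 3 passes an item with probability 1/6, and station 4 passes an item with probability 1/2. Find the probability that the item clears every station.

5/108

The events are sequential, so multiply the conditional probabilities:
P = 2/3 × 5/6 × 1/6 × 1/2 = 10/216 = 5/108.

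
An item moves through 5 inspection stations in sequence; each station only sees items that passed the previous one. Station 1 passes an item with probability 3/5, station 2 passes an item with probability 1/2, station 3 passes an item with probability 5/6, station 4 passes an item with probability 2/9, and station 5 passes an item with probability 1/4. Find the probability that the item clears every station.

Multiplying along the chain,
P = 3/5 × 1/2 × 5/6 × 2/9 × 1/4 = 30/2160 = 1/72.

1/72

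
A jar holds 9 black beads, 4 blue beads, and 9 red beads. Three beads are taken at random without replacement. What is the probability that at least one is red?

P(no red) = 13/22 × 12/21 × 11/20 = 1716/9240 = 13/70.
P(at least one) = 1 − 13/70 = 57/70.

57/70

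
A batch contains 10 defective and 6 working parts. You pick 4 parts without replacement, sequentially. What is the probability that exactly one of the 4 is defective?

10/91

One ordering (defective drawn first) has probability 10/16 × 6/15 × 5/14 × 4/13 = 1200/43680 = 5/182.
There are C(4,1) = 4 such orderings, each equally likely, so P = 4 × 5/182 = 10/91.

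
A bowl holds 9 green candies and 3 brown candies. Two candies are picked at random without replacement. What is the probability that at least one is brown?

5/11

P(no brown) = 9/12 × 8/11 = 72/132 = 6/11.
P(at least one) = 1 − 6/11 = 5/11.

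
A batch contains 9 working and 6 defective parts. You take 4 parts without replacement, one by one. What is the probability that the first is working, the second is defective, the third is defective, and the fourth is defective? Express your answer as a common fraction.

Each draw changes the counts, so multiply the conditional probabilities along the sequence:
P = 9/15 × 6/14 × 5/13 × 4/12 = 1080/32760 = 3/91.

3/91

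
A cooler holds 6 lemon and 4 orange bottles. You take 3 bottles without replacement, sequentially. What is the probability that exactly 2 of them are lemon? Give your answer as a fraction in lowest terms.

1/2

One ordering (lemon drawn first) has probability 6/10 × 5/9 × 4/8 = 120/720 = 1/6.
There are C(3,2) = 3 such orderings, each equally likely, so P = 3 × 1/6 = 1/2.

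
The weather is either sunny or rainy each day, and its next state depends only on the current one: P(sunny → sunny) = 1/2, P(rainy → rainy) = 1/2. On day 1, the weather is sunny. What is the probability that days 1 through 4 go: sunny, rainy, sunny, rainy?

1/8

Day 1 is given. For each transition, use the conditional probability from the current state:
P(rainy | sunny) = 1/2; P(sunny | rainy) = 1/2; P(rainy | sunny) = 1/2.
P = 1/2 × 1/2 × 1/2 = 1/8.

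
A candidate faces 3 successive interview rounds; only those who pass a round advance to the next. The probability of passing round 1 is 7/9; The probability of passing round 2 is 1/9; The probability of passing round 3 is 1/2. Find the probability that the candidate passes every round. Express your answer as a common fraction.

7/162

Each stage is reached only if all earlier stages succeed, so
P = 7/9 × 1/9 × 1/2 = 7/162.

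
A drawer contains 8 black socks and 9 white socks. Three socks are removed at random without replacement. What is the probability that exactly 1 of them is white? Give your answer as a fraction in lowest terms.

63/170

One ordering (white drawn first) has probability 9/17 × 8/16 × 7/15 = 504/4080 = 21/170.
There are C(3,1) = 3 such orderings, each equally likely, so P = 3 × 21/170 = 63/170.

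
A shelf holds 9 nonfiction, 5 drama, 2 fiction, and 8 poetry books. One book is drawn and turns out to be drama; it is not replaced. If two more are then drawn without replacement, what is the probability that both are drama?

With the first book removed, 4 drama remain out of 23.
P = 4/23 × 3/22 = 12/506 = 6/253.

6/253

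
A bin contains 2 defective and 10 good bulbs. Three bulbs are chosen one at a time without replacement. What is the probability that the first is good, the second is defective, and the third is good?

Chain rule:
P = 10/12 × 2/11 × 9/10 = 180/1320 = 3/22.

3/22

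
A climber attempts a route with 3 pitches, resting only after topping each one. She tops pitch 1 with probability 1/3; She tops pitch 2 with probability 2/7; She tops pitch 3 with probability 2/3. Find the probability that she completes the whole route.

4/63

Each stage is reached only if all earlier stages succeed, so
P = 1/3 × 2/7 × 2/3 = 4/63.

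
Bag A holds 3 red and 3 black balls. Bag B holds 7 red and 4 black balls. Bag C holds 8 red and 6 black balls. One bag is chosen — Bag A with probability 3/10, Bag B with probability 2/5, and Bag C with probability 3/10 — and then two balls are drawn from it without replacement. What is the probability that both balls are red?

From Bag A: P(both red) = (3/6)(2/5) = 1/5.
From Bag B: P(both red) = (7/11)(6/10) = 21/55.
From Bag C: P(both red) = (8/14)(7/13) = 4/13.
Total probability = (3/10)(1/5) + (2/5)(21/55) + (3/10)(4/13) = 2181/7150.

2181/7150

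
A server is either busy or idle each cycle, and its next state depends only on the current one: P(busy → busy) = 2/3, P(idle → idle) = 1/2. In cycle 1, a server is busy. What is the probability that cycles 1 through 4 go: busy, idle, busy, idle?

Cycle 1 is given. For each transition, use the conditional probability from the current state:
P(idle | busy) = 1/3; P(busy | idle) = 1/2; P(idle | busy) = 1/3.
P = 1/3 × 1/2 × 1/3 = 1/18.

1/18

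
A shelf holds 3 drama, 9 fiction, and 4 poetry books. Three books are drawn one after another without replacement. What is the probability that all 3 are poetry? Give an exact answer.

1/140

P(every draw is poetry) = 4/16 × 3/15 × 2/14 = 24/3360 = 1/140.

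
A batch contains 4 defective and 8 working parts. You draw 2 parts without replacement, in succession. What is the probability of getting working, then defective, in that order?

8/33

Each draw changes the counts, so multiply the conditional probabilities along the sequence:
P = 8/12 × 4/11 = 32/132 = 8/33.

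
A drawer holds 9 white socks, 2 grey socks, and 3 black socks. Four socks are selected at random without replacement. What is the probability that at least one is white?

996/1001

P(no white) = 5/14 × 4/13 × 3/12 × 2/11 = 120/24024 = 5/1001.
P(at least one) = 1 − 5/1001 = 996/1001.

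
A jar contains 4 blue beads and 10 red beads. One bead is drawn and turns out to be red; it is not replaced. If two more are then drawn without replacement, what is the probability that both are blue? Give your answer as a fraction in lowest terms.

1/13

With the first bead removed, 4 blue remain out of 13.
P = 4/13 × 3/12 = 12/156 = 1/13.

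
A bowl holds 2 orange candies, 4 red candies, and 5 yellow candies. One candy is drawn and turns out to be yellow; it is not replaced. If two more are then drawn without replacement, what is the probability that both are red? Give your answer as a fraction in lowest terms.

2/15

With the first candy removed, 4 red remain out of 10.
P = 4/10 × 3/9 = 12/90 = 2/15.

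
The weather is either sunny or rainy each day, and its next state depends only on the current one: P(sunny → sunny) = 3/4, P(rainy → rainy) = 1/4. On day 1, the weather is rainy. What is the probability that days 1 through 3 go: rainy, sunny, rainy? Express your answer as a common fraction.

3/16

Day 1 is given. For each transition, use the conditional probability from the current state:
P(sunny | rainy) = 3/4; P(rainy | sunny) = 1/4.
P = 3/4 × 1/4 = 3/16.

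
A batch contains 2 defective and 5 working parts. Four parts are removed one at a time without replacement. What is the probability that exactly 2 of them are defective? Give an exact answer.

One ordering (defective drawn first) has probability 2/7 × 1/6 × 5/5 × 4/4 = 40/840 = 1/21.
There are C(4,2) = 6 such orderings, each equally likely, so P = 6 × 1/21 = 2/7.

2/7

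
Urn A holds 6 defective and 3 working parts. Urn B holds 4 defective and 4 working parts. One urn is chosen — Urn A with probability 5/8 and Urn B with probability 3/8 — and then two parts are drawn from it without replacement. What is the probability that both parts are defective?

From Urn A: P(both defective) = (6/9)(5/8) = 5/12.
From Urn B: P(both defective) = (4/8)(3/7) = 3/14.
Total probability = (5/8)(5/12) + (3/8)(3/14) = 229/672.

229/672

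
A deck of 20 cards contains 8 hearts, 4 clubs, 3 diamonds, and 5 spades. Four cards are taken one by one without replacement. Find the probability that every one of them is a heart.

14/969

P(all hearts) = 8/20 × 7/19 × 6/18 × 5/17 = 1680/116280 = 14/969.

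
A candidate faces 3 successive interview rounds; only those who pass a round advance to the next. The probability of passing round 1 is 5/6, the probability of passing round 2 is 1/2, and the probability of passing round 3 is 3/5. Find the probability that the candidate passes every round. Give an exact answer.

1/4

The events are sequential, so multiply the conditional probabilities:
P = 5/6 × 1/2 × 3/5 = 15/60 = 1/4.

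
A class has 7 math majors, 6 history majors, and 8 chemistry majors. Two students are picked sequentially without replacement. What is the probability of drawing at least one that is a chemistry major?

P(no chemistry majors) = 13/21 × 12/20 = 156/420 = 13/35.
P(at least one) = 1 − 13/35 = 22/35.

22/35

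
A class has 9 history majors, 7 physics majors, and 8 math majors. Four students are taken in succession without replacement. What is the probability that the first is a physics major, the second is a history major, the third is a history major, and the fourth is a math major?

Chain rule:
P = 7/24 × 9/23 × 8/22 × 8/21 = 4032/255024 = 4/253.

4/253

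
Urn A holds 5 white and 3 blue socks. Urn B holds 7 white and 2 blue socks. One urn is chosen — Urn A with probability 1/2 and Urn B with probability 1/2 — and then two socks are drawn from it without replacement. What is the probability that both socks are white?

From Urn A: P(both white) = (5/8)(4/7) = 5/14.
From Urn B: P(both white) = (7/9)(6/8) = 7/12.
Total probability = (1/2)(5/14) + (1/2)(7/12) = 79/168.

79/168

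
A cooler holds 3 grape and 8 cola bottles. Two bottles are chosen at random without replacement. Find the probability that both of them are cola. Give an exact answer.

P(all cola) = 8/11 × 7/10 = 56/110 = 28/55.

28/55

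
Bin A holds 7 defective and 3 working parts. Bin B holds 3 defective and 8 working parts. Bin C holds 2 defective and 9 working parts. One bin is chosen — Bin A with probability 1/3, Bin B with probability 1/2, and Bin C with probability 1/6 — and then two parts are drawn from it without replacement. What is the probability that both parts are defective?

92/495

From Bin A: P(both defective) = (7/10)(6/9) = 7/15.
From Bin B: P(both defective) = (3/11)(2/10) = 3/55.
From Bin C: P(both defective) = (2/11)(1/10) = 1/55.
Total probability = (1/3)(7/15) + (1/2)(3/55) + (1/6)(1/55) = 92/495.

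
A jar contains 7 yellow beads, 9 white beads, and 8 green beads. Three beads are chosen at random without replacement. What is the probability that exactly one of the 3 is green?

One ordering (green drawn first) has probability 8/24 × 16/23 × 15/22 = 1920/12144 = 40/253.
There are C(3,1) = 3 such orderings, each equally likely, so P = 3 × 40/253 = 120/253.

120/253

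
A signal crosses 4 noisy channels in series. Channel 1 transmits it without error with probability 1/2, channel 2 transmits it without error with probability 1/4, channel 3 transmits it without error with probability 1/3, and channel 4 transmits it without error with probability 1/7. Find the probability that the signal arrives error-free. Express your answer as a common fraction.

The events are sequential, so multiply the conditional probabilities:
P = 1/2 × 1/4 × 1/3 × 1/7 = 1/168.

1/168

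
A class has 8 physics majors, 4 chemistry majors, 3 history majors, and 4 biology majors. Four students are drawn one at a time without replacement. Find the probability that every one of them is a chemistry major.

1/3876

P = 4/19 × 3/18 × 2/17 × 1/16 = 24/93024 = 1/3876.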